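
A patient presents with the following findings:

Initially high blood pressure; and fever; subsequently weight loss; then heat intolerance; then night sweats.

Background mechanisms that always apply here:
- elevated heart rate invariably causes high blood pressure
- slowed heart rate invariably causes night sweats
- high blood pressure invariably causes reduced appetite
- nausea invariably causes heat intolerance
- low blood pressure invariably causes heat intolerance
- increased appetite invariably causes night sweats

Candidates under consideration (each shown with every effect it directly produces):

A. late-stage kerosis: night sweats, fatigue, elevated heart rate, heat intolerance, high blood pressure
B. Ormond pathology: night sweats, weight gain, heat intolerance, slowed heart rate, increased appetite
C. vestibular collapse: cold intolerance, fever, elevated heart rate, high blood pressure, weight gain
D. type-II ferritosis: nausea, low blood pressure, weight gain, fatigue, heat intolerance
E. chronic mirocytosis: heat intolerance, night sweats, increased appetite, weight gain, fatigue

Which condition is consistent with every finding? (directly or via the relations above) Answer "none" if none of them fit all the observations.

none

Checking each candidate against the observations:
(A) late-stage kerosis — does not account for fever, weight loss
(B) Ormond pathology — high blood pressure NO; fever NO; weight loss NO; heat intolerance yes; night sweats yes
(C) vestibular collapse — fails on weight loss, heat intolerance, night sweats (predicts weight gain, not weight loss; predicts cold intolerance, not heat intolerance)
(D) type-II ferritosis — fails on high blood pressure, fever, weight loss, night sweats (predicts low blood pressure, not high blood pressure; predicts weight gain, not weight loss)
(E) chronic mirocytosis — high blood pressure NO; fever NO; weight loss NO; heat intolerance yes; night sweats yes
Every candidate fails on at least one observation.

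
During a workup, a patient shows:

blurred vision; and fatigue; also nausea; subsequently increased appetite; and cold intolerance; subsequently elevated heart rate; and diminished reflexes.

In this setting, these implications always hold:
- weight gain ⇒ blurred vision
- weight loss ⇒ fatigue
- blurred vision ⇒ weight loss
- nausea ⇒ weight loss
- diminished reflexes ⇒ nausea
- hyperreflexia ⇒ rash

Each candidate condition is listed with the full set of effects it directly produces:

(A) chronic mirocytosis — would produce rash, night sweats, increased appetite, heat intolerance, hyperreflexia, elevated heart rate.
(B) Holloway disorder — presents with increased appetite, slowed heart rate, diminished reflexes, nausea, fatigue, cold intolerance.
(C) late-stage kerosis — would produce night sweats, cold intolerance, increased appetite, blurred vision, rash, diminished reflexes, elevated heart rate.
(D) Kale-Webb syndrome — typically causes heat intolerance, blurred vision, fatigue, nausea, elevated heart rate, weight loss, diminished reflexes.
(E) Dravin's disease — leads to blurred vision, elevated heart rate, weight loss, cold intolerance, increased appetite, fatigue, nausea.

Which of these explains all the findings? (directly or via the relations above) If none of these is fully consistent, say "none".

C

For each candidate, compare predicted effects to what was observed:
(A) chronic mirocytosis — fails on blurred vision, fatigue, nausea, cold intolerance, diminished reflexes (predicts heat intolerance, not cold intolerance; predicts hyperreflexia, not diminished reflexes)
(B) Holloway disorder — fails on blurred vision, elevated heart rate (predicts slowed heart rate, not elevated heart rate)
(C) late-stage kerosis — blurred vision ✓; fatigue ✓ (through blurred vision → weight loss → fatigue); nausea ✓ (through diminished reflexes → nausea); increased appetite ✓; cold intolerance ✓; elevated heart rate ✓; diminished reflexes ✓
(D) Kale-Webb syndrome — fails on increased appetite, cold intolerance (predicts heat intolerance, not cold intolerance)
(E) Dravin's disease — does not account for diminished reflexes
(C) alone accounts for all the evidence.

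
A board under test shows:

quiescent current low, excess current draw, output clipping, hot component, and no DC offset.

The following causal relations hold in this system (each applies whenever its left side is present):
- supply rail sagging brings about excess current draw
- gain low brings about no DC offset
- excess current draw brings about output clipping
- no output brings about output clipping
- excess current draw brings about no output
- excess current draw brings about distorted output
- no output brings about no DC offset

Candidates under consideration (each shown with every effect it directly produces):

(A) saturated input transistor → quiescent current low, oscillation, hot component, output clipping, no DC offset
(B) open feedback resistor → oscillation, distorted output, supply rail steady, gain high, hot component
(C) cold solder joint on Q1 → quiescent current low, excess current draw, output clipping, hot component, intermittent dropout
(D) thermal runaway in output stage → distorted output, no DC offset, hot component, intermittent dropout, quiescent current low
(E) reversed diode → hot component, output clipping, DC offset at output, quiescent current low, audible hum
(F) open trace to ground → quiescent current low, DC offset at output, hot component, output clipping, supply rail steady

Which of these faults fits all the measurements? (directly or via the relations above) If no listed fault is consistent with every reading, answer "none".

C

For each candidate, compare predicted effects to what was observed:
(A) saturated input transistor — does not account for excess current draw
(B) open feedback resistor — does not account for quiescent current low, excess current draw, output clipping, no DC offset
(C) cold solder joint on Q1 — accounts for every observation (no DC offset by excess current draw → no output → no DC offset)
(D) thermal runaway in output stage — does not account for excess current draw, output clipping
(E) reversed diode — fails on excess current draw, no DC offset (predicts DC offset at output, not no DC offset)
(F) open trace to ground — quiescent current low yes; excess current draw NO; output clipping yes; hot component yes; no DC offset NO
(C) alone accounts for all the evidence.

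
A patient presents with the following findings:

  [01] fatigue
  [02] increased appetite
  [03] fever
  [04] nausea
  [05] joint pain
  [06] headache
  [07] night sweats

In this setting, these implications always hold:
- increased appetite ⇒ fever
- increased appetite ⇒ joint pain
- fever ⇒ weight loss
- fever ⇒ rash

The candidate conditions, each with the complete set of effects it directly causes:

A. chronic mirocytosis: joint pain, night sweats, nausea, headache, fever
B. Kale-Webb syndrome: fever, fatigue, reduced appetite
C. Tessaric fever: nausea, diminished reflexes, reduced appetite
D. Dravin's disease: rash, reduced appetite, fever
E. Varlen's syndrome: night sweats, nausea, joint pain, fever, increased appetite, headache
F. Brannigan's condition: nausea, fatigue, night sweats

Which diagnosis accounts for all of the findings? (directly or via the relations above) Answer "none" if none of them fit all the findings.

For each candidate, compare predicted effects to what was observed:
(A) chronic mirocytosis — fatigue -; increased appetite -; fever +; nausea +; joint pain +; headache +; night sweats +
(B) Kale-Webb syndrome — fatigue +; increased appetite -; fever +; nausea -; joint pain -; headache -; night sweats -
(C) Tessaric fever — fails on fatigue, increased appetite, fever, joint pain, headache, night sweats (predicts reduced appetite, not increased appetite)
(D) Dravin's disease — fatigue -; increased appetite -; fever +; nausea -; joint pain -; headache -; night sweats -
(E) Varlen's syndrome — fatigue -; increased appetite +; fever +; nausea +; joint pain +; headache +; night sweats +
(F) Brannigan's condition — fatigue +; increased appetite -; fever -; nausea +; joint pain -; headache -; night sweats +
None of the listed candidates fits everything.

none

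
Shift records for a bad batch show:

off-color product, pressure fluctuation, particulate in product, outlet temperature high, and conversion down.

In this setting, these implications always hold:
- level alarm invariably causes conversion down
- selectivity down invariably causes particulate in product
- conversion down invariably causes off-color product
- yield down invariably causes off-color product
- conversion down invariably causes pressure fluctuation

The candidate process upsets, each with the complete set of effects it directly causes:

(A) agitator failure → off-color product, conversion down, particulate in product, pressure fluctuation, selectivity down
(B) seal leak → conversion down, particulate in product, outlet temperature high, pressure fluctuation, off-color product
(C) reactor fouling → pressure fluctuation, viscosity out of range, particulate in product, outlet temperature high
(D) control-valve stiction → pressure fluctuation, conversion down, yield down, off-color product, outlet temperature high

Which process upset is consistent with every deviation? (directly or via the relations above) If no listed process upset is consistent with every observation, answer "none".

B

Testing each hypothesis:
(A) agitator failure — off-color product yes; pressure fluctuation yes; particulate in product yes; outlet temperature high NO; conversion down yes
(B) seal leak — off-color product yes; pressure fluctuation yes; particulate in product yes; outlet temperature high yes; conversion down yes
(C) reactor fouling — off-color product NO; pressure fluctuation yes; particulate in product yes; outlet temperature high yes; conversion down NO
(D) control-valve stiction — off-color product yes; pressure fluctuation yes; particulate in product NO; outlet temperature high yes; conversion down yes
(B) alone accounts for all the evidence.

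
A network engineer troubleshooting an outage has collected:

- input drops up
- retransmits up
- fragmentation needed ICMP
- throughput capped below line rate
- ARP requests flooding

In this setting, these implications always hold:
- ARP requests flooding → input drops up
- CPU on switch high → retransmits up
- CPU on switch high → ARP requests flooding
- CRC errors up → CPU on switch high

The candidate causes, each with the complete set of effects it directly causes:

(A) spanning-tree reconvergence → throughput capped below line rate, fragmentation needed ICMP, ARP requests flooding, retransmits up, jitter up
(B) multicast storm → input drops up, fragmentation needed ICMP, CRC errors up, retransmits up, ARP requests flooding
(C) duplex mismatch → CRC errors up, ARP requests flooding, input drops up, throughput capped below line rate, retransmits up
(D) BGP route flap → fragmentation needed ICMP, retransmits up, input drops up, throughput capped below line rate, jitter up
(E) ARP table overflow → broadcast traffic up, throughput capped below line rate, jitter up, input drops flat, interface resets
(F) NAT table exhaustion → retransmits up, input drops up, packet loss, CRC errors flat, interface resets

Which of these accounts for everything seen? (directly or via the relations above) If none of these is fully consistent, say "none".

A

Checking each candidate against the observations:
(A) spanning-tree reconvergence — input drops up match (through ARP requests flooding → input drops up); retransmits up match; fragmentation needed ICMP match; throughput capped below line rate match; ARP requests flooding match
(B) multicast storm — does not account for throughput capped below line rate
(C) duplex mismatch — input drops up match; retransmits up match; fragmentation needed ICMP miss; throughput capped below line rate match; ARP requests flooding match
(D) BGP route flap — input drops up match; retransmits up match; fragmentation needed ICMP match; throughput capped below line rate match; ARP requests flooding miss
(E) ARP table overflow — input drops up miss; retransmits up miss; fragmentation needed ICMP miss; throughput capped below line rate match; ARP requests flooding miss
(F) NAT table exhaustion — input drops up match; retransmits up match; fragmentation needed ICMP miss; throughput capped below line rate miss; ARP requests flooding miss
(A) alone accounts for all the evidence.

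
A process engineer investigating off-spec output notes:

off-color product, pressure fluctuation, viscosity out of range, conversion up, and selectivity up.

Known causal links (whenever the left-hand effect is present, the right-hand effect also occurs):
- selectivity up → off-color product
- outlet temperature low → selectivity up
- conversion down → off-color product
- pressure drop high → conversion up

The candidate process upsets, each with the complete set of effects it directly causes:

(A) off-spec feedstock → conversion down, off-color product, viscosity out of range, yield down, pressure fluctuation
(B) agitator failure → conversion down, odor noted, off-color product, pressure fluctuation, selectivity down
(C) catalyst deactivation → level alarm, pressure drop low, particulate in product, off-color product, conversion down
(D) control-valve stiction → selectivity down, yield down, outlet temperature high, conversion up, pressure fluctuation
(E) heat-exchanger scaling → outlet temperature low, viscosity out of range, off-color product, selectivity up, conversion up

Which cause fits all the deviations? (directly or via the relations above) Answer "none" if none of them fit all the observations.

Checking each candidate against the observations:
(A) off-spec feedstock — fails on conversion up, selectivity up (predicts conversion down, not conversion up)
(B) agitator failure — off-color product yes; pressure fluctuation yes; viscosity out of range NO; conversion up NO; selectivity up NO
(C) catalyst deactivation — fails on pressure fluctuation, viscosity out of range, conversion up, selectivity up (predicts conversion down, not conversion up)
(D) control-valve stiction — off-color product NO; pressure fluctuation yes; viscosity out of range NO; conversion up yes; selectivity up NO
(E) heat-exchanger scaling — off-color product yes; pressure fluctuation NO; viscosity out of range yes; conversion up yes; selectivity up yes
No candidate is consistent with all observations.

none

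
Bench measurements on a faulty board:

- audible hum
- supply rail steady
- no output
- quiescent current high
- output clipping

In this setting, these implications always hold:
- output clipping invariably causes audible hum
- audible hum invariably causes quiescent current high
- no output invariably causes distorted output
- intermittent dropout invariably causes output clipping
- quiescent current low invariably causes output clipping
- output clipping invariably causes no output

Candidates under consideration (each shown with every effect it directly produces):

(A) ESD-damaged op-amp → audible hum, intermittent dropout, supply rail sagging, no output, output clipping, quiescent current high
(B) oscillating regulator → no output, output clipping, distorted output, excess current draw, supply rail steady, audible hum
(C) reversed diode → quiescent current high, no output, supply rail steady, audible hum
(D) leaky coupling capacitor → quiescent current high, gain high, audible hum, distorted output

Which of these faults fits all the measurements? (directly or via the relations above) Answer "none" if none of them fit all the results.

Testing each hypothesis:
(A) ESD-damaged op-amp — fails on supply rail steady (predicts supply rail sagging, not supply rail steady)
(B) oscillating regulator — audible hum ✓; supply rail steady ✓; no output ✓; quiescent current high ✓ (via audible hum → quiescent current high); output clipping ✓
(C) reversed diode — audible hum ✓; supply rail steady ✓; no output ✓; quiescent current high ✓; output clipping ✗
(D) leaky coupling capacitor — does not account for supply rail steady, no output, output clipping
Only (B) is consistent with every observation.

B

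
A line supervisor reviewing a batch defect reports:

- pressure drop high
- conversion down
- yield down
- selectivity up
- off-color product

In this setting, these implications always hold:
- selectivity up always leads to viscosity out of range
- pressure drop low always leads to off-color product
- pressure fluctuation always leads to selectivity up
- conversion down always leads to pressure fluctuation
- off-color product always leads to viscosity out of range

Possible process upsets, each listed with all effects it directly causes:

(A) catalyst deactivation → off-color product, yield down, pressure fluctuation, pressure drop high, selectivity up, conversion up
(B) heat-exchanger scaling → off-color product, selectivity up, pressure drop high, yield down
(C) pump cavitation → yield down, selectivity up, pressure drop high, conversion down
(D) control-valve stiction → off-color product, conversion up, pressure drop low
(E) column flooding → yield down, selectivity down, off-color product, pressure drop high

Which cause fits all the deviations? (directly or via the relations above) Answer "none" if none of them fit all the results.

none

Per-candidate check:
(A) catalyst deactivation — pressure drop high match; conversion down miss; yield down match; selectivity up match; off-color product match
(B) heat-exchanger scaling — pressure drop high match; conversion down miss; yield down match; selectivity up match; off-color product match
(C) pump cavitation — pressure drop high match; conversion down match; yield down match; selectivity up match; off-color product miss
(D) control-valve stiction — pressure drop high miss; conversion down miss; yield down miss; selectivity up miss; off-color product match
(E) column flooding — pressure drop high match; conversion down miss; yield down match; selectivity up miss; off-color product match
No candidate is consistent with all observations.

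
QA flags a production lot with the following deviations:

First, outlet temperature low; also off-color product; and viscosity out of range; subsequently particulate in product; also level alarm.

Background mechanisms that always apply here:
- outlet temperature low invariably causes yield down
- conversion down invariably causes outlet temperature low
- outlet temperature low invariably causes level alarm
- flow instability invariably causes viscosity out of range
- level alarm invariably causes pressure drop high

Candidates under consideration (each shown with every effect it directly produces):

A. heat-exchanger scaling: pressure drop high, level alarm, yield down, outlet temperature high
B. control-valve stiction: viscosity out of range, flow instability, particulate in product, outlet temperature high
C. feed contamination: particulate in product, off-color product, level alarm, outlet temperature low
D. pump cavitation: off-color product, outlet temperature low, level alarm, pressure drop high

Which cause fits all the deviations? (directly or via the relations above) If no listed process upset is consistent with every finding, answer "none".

For each candidate, compare predicted effects to what was observed:
(A) heat-exchanger scaling — outlet temperature low -; off-color product -; viscosity out of range -; particulate in product -; level alarm +
(B) control-valve stiction — outlet temperature low -; off-color product -; viscosity out of range +; particulate in product +; level alarm -
(C) feed contamination — does not account for viscosity out of range
(D) pump cavitation — does not account for viscosity out of range, particulate in product
No candidate is consistent with all observations.

none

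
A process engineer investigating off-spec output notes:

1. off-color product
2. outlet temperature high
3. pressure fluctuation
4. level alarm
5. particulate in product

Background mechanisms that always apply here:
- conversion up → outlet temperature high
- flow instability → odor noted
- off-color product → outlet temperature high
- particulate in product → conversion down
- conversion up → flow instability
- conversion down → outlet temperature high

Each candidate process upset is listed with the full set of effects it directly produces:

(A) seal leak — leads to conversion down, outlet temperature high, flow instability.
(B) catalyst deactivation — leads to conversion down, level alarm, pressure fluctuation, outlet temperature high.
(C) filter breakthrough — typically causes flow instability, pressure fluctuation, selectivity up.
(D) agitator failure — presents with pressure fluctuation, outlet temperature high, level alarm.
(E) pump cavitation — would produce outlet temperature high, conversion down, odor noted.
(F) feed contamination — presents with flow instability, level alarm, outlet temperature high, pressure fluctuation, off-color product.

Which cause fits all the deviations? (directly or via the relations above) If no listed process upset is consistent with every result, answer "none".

none

For each candidate, compare predicted effects to what was observed:
(A) seal leak — does not account for off-color product, pressure fluctuation, level alarm, particulate in product
(B) catalyst deactivation — off-color product -; outlet temperature high +; pressure fluctuation +; level alarm +; particulate in product -
(C) filter breakthrough — does not account for off-color product, outlet temperature high, level alarm, particulate in product
(D) agitator failure — off-color product -; outlet temperature high +; pressure fluctuation +; level alarm +; particulate in product -
(E) pump cavitation — off-color product -; outlet temperature high +; pressure fluctuation -; level alarm -; particulate in product -
(F) feed contamination — off-color product +; outlet temperature high +; pressure fluctuation +; level alarm +; particulate in product -
None of the listed candidates fits everything.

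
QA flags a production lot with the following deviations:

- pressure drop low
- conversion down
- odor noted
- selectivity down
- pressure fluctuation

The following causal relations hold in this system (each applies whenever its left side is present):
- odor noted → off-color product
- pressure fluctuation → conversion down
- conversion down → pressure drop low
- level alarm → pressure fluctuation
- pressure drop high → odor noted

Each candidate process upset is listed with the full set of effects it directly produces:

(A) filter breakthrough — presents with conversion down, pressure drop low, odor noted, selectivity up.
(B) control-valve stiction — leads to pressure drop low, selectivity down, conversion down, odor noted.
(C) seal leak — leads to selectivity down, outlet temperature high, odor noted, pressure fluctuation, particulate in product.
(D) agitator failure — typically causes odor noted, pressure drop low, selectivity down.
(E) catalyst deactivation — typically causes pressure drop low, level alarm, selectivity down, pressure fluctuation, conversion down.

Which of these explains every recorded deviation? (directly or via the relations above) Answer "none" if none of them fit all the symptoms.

C

Per-candidate check:
(A) filter breakthrough — pressure drop low match; conversion down match; odor noted match; selectivity down miss; pressure fluctuation miss
(B) control-valve stiction — does not account for pressure fluctuation
(C) seal leak — accounts for every observation (pressure drop low via pressure fluctuation → conversion down → pressure drop low)
(D) agitator failure — pressure drop low match; conversion down miss; odor noted match; selectivity down match; pressure fluctuation miss
(E) catalyst deactivation — pressure drop low match; conversion down match; odor noted miss; selectivity down match; pressure fluctuation match
Only (C) is consistent with every observation.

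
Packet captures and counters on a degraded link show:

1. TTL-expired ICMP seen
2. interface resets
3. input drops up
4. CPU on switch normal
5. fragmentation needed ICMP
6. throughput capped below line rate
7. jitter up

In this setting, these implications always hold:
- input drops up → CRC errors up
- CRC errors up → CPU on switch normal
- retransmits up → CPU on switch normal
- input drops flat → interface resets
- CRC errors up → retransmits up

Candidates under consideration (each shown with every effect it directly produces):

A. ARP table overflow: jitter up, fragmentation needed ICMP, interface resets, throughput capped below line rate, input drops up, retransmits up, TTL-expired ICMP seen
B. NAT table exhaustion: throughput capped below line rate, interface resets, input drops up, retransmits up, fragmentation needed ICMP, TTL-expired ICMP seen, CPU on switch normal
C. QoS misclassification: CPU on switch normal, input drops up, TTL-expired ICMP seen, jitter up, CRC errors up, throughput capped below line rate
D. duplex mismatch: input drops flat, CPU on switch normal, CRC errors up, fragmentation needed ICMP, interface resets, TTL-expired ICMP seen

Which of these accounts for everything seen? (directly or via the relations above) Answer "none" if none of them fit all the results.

A

For each candidate, compare predicted effects to what was observed:
(A) ARP table overflow — TTL-expired ICMP seen match; interface resets match; input drops up match; CPU on switch normal match (via retransmits up → CPU on switch normal); fragmentation needed ICMP match; throughput capped below line rate match; jitter up match
(B) NAT table exhaustion — TTL-expired ICMP seen match; interface resets match; input drops up match; CPU on switch normal match; fragmentation needed ICMP match; throughput capped below line rate match; jitter up miss
(C) QoS misclassification — does not account for interface resets, fragmentation needed ICMP
(D) duplex mismatch — fails on input drops up, throughput capped below line rate, jitter up (predicts input drops flat, not input drops up)
(A) alone accounts for all the evidence.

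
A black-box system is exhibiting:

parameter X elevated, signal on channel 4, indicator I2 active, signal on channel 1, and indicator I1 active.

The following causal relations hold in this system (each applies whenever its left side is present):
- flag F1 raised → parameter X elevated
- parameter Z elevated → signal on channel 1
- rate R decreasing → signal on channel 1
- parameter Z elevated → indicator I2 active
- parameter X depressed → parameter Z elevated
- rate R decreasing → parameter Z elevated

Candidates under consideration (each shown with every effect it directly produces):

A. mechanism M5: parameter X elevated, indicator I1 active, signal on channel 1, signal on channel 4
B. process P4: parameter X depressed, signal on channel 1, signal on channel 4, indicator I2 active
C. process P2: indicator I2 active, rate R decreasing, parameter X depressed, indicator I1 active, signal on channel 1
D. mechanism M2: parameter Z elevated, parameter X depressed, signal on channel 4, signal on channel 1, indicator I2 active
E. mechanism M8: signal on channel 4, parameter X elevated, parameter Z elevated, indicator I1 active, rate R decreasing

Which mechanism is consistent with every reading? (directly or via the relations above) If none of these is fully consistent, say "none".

E

For each candidate, compare predicted effects to what was observed:
(A) mechanism M5 — parameter X elevated +; signal on channel 4 +; indicator I2 active -; signal on channel 1 +; indicator I1 active +
(B) process P4 — parameter X elevated -; signal on channel 4 +; indicator I2 active +; signal on channel 1 +; indicator I1 active -
(C) process P2 — parameter X elevated -; signal on channel 4 -; indicator I2 active +; signal on channel 1 +; indicator I1 active +
(D) mechanism M2 — parameter X elevated -; signal on channel 4 +; indicator I2 active +; signal on channel 1 +; indicator I1 active -
(E) mechanism M8 — accounts for every observation (indicator I2 active via parameter Z elevated → indicator I2 active)
Only (E) is consistent with every observation.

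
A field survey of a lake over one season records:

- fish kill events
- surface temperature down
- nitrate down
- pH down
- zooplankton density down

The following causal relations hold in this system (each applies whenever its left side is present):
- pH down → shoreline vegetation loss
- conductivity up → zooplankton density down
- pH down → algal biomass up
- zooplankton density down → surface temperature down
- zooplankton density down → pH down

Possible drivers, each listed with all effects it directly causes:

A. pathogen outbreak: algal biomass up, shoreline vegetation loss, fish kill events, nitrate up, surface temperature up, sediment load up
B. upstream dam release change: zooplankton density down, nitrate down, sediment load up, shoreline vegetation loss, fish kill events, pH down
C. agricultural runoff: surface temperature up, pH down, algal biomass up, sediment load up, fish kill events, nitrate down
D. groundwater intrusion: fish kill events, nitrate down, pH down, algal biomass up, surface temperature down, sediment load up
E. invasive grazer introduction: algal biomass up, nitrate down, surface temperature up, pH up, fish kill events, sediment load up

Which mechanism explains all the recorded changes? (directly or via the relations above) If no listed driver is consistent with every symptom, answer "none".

B

Per-candidate check:
(A) pathogen outbreak — fish kill events match; surface temperature down miss; nitrate down miss; pH down miss; zooplankton density down miss
(B) upstream dam release change — fish kill events match; surface temperature down match (through zooplankton density down → surface temperature down); nitrate down match; pH down match; zooplankton density down match
(C) agricultural runoff — fish kill events match; surface temperature down miss; nitrate down match; pH down match; zooplankton density down miss
(D) groundwater intrusion — fish kill events match; surface temperature down match; nitrate down match; pH down match; zooplankton density down miss
(E) invasive grazer introduction — fails on surface temperature down, pH down, zooplankton density down (predicts surface temperature up, not surface temperature down; predicts pH up, not pH down)
Only (B) is consistent with every observation.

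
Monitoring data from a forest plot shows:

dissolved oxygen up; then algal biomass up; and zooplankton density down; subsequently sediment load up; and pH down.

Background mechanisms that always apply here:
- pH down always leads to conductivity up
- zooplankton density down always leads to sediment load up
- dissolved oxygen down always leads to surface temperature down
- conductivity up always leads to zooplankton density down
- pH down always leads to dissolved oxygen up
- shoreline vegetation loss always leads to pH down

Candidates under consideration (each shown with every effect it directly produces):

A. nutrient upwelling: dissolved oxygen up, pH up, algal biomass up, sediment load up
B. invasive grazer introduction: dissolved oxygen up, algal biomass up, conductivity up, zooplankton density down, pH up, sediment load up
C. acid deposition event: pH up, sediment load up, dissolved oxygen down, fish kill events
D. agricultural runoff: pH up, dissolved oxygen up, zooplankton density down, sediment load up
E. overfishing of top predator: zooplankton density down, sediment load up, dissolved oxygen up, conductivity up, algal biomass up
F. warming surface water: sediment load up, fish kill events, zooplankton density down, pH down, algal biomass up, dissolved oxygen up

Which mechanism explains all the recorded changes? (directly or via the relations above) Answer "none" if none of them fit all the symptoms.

F

Per-candidate check:
(A) nutrient upwelling — dissolved oxygen up match; algal biomass up match; zooplankton density down miss; sediment load up match; pH down miss
(B) invasive grazer introduction — fails on pH down (predicts pH up, not pH down)
(C) acid deposition event — fails on dissolved oxygen up, algal biomass up, zooplankton density down, pH down (predicts dissolved oxygen down, not dissolved oxygen up; predicts pH up, not pH down)
(D) agricultural runoff — dissolved oxygen up match; algal biomass up miss; zooplankton density down match; sediment load up match; pH down miss
(E) overfishing of top predator — does not account for pH down
(F) warming surface water — dissolved oxygen up match; algal biomass up match; zooplankton density down match; sediment load up match; pH down match
Only (F) is consistent with every observation.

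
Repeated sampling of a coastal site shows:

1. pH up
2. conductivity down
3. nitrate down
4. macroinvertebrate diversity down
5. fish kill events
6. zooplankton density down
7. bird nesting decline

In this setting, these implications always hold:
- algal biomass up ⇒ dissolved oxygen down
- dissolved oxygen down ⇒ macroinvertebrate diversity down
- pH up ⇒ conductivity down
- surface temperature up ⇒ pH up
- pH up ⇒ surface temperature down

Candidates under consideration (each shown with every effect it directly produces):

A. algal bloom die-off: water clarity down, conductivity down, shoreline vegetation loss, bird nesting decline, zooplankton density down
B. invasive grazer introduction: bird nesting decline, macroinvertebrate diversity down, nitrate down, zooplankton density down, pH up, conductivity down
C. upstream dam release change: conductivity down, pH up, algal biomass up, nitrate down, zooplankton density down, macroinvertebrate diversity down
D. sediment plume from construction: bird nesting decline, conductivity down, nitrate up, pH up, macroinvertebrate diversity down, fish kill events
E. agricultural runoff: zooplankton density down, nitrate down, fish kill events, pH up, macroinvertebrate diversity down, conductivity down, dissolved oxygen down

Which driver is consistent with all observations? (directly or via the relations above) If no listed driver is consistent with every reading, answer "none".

For each candidate, compare predicted effects to what was observed:
(A) algal bloom die-off — pH up -; conductivity down +; nitrate down -; macroinvertebrate diversity down -; fish kill events -; zooplankton density down +; bird nesting decline +
(B) invasive grazer introduction — pH up +; conductivity down +; nitrate down +; macroinvertebrate diversity down +; fish kill events -; zooplankton density down +; bird nesting decline +
(C) upstream dam release change — pH up +; conductivity down +; nitrate down +; macroinvertebrate diversity down +; fish kill events -; zooplankton density down +; bird nesting decline -
(D) sediment plume from construction — pH up +; conductivity down +; nitrate down -; macroinvertebrate diversity down +; fish kill events +; zooplankton density down -; bird nesting decline +
(E) agricultural runoff — pH up +; conductivity down +; nitrate down +; macroinvertebrate diversity down +; fish kill events +; zooplankton density down +; bird nesting decline -
No candidate is consistent with all observations.

none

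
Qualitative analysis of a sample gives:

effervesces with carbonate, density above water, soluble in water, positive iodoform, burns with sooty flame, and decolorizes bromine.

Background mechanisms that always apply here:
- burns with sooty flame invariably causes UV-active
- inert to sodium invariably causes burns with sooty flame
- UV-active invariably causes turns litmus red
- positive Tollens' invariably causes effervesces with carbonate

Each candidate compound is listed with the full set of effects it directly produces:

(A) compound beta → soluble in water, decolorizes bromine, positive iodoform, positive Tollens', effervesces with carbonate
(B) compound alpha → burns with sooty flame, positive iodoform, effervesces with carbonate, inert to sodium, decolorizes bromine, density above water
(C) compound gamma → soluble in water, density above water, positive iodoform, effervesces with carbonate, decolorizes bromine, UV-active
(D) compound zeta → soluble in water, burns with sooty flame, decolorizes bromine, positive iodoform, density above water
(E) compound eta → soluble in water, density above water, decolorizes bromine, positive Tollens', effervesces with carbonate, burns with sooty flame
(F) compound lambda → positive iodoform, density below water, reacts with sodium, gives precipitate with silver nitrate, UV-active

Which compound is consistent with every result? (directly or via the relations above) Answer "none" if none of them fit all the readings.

Checking each candidate against the observations:
(A) compound beta — effervesces with carbonate match; density above water miss; soluble in water match; positive iodoform match; burns with sooty flame miss; decolorizes bromine match
(B) compound alpha — effervesces with carbonate match; density above water match; soluble in water miss; positive iodoform match; burns with sooty flame match; decolorizes bromine match
(C) compound gamma — effervesces with carbonate match; density above water match; soluble in water match; positive iodoform match; burns with sooty flame miss; decolorizes bromine match
(D) compound zeta — effervesces with carbonate miss; density above water match; soluble in water match; positive iodoform match; burns with sooty flame match; decolorizes bromine match
(E) compound eta — does not account for positive iodoform
(F) compound lambda — effervesces with carbonate miss; density above water miss; soluble in water miss; positive iodoform match; burns with sooty flame miss; decolorizes bromine miss
Every candidate fails on at least one observation.

none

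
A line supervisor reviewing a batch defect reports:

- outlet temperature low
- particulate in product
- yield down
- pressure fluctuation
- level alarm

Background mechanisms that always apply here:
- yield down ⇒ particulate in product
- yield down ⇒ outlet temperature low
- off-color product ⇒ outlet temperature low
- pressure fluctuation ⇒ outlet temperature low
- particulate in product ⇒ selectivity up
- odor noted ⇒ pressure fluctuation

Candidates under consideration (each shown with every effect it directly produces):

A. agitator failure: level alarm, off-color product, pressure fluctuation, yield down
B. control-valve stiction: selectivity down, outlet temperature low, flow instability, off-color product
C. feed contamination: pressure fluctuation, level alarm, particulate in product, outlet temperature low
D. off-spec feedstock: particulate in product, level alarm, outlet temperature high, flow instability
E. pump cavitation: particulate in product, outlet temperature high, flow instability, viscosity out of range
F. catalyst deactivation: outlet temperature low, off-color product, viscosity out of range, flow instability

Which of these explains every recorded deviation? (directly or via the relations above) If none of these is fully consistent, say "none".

Testing each hypothesis:
(A) agitator failure — outlet temperature low match (by pressure fluctuation → outlet temperature low); particulate in product match (by yield down → particulate in product); yield down match; pressure fluctuation match; level alarm match
(B) control-valve stiction — outlet temperature low match; particulate in product miss; yield down miss; pressure fluctuation miss; level alarm miss
(C) feed contamination — outlet temperature low match; particulate in product match; yield down miss; pressure fluctuation match; level alarm match
(D) off-spec feedstock — outlet temperature low miss; particulate in product match; yield down miss; pressure fluctuation miss; level alarm match
(E) pump cavitation — outlet temperature low miss; particulate in product match; yield down miss; pressure fluctuation miss; level alarm miss
(F) catalyst deactivation — outlet temperature low match; particulate in product miss; yield down miss; pressure fluctuation miss; level alarm miss
(A) alone accounts for all the evidence.

A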